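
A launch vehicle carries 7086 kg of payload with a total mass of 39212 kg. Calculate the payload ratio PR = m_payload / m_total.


PR = 7086 / 39212 = 0.1807

0.1807


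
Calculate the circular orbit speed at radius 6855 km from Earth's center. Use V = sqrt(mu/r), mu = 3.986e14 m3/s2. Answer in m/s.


V = sqrt(3.986e14 / 6855000) = 7625 m/s

7625 m/s


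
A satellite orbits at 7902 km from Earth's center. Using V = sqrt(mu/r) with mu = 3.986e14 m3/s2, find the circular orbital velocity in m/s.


V = sqrt(3.986e14 / 7902000) = 7102 m/s

7102 m/s


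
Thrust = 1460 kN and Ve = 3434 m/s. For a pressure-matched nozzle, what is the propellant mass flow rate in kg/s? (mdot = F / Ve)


mdot = F / Ve = 1460000 / 3434 = 425.2 kg/s

425.2 kg/s


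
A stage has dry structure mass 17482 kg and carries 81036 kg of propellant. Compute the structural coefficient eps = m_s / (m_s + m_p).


eps = 17482 / (17482 + 81036) = 0.1774

0.1774


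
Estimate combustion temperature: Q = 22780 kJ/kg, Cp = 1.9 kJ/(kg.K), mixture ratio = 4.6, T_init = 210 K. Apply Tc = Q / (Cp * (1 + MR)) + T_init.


Tc = 22780 / (1.9 * (1 + 4.6)) + 210 = 2351 K

2351 K


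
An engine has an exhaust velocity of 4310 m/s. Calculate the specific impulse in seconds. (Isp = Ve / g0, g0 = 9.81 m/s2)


Isp = Ve / g0 = 4310 / 9.81 = 439.3 s

439.3 s


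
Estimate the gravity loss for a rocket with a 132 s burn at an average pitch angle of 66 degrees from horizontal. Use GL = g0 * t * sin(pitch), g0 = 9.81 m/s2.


GL = 9.81 * 132 * sin(66 deg) = 1183 m/s

1183 m/s


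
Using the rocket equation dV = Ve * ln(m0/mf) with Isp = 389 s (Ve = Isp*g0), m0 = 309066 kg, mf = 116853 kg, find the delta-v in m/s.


Ve = 389 * 9.81 = 3816.09 m/s
dV = 3816.09 * ln(309066/116853) = 3712 m/s

3712 m/s


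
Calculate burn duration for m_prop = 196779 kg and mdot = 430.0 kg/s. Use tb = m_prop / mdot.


tb = 196779 / 430.0 = 457.6 s

457.6 s


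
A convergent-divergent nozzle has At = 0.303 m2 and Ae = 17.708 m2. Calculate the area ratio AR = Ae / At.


AR = 17.708 / 0.303 = 58.4

58.4


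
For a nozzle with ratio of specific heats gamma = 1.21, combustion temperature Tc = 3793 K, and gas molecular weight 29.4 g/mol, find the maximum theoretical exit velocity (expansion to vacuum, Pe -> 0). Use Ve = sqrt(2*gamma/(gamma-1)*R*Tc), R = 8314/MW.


R = 8314 / 29.4 = 282.79 J/(kg.K)
Ve = sqrt(2 * 1.21 / (1.21 - 1) * 282.79 * 3793) = 3516 m/s

3516 m/s


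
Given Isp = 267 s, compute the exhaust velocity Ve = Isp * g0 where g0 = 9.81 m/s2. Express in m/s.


Ve = Isp * g0 = 267 * 9.81 = 2619.3 m/s

2619.3 m/s


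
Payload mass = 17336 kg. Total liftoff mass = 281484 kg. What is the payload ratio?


PR = 17336 / 281484 = 0.0616

0.0616


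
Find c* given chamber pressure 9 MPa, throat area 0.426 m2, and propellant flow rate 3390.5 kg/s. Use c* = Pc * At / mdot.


c* = 9e6 * 0.426 / 3390.5 = 1131 m/s

1131 m/s


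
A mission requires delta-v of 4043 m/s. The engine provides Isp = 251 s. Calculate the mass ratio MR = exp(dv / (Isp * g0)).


Ve = 251 * 9.81 = 2462.31 m/s
MR = exp(4043 / 2462.31) = 5.165

5.165


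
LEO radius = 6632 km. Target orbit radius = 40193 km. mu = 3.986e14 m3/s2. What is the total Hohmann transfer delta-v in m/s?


V1 = sqrt(mu/r1) = 7752.58 m/s
dV1 = V1*(sqrt(2*r2/(r1+r2)) - 1) = 2405.17 m/s
V2 = sqrt(mu/r2) = 3149.15 m/s
dV2 = V2*(1 - sqrt(2*r1/(r1+r2))) = 1473.08 m/s
Total dV = 3878 m/s

3878 m/s


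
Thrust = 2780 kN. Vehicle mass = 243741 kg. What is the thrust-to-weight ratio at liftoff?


TWR = 2780000 / (243741 * 9.81) = 1.16

1.16


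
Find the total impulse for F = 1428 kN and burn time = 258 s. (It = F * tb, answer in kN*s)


It = 1428 * 258 = 368424 kN*s

368424 kN*s


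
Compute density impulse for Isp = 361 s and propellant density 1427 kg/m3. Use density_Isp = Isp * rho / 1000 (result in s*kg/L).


rho*Isp = 361 * 1427 / 1000 = 515 s*kg/L

515 s*kg/L


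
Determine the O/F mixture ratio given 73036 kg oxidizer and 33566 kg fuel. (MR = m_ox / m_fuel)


MR = 73036 / 33566 = 2.18

2.18


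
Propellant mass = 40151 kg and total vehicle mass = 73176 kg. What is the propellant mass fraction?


PMF = 40151 / 73176 = 0.549

0.549


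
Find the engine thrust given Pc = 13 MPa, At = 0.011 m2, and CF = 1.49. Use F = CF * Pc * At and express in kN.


F = 1.49 * 13e6 * 0.011 = 213070.0 N = 213.1 kN

213.1 kN


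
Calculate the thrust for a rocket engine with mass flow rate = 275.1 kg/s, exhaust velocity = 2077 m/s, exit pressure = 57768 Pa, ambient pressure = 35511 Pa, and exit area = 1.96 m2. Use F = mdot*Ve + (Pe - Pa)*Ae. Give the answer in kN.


F = 275.1 * 2077 + (57768 - 35511) * 1.96 = 615006.0 N = 615.0 kN

615.0 kN


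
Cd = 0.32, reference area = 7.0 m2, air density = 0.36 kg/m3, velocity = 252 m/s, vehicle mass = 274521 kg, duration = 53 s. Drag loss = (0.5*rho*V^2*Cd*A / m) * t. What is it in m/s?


D = 0.5 * 0.36 * 252^2 * 0.32 * 7.0 = 25604.81 N
a = 25604.81 / 274521 = 0.0933 m/s2
dV = 0.0933 * 53 = 4.9 m/s

4.9 m/s


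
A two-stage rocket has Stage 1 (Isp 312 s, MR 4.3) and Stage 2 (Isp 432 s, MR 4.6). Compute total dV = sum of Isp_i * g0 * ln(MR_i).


dV1 = 312 * 9.81 * ln(4.3) = 4464.4 m/s
dV2 = 432 * 9.81 * ln(4.6) = 6467.3 m/s
Total dV = 4464.4 + 6467.3 = 10931.7 m/s ~ 10932 m/s

10932 m/s


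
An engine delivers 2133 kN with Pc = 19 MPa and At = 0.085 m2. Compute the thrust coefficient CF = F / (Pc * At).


CF = 2133000 / (19e6 * 0.085) = 1.32

1.32


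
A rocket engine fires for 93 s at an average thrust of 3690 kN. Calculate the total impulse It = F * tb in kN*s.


It = 3690 * 93 = 343170 kN*s

343170 kN*s


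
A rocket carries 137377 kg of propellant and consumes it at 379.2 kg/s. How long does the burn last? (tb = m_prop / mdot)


tb = 137377 / 379.2 = 362.3 s

362.3 s


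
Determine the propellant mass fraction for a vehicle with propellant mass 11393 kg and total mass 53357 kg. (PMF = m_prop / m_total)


PMF = 11393 / 53357 = 0.214

0.214


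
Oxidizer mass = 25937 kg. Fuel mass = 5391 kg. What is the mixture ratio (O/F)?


MR = 25937 / 5391 = 4.81

4.81


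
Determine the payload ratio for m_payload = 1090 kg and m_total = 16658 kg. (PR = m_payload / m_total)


PR = 1090 / 16658 = 0.0654

0.0654


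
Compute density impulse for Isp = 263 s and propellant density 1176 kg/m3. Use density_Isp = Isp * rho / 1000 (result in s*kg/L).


rho*Isp = 263 * 1176 / 1000 = 309 s*kg/L

309 s*kg/L


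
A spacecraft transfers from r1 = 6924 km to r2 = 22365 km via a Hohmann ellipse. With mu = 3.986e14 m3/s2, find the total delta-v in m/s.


V1 = sqrt(mu/r1) = 7587.35 m/s
dV1 = V1*(sqrt(2*r2/(r1+r2)) - 1) = 1789.08 m/s
V2 = sqrt(mu/r2) = 4221.67 m/s
dV2 = V2*(1 - sqrt(2*r1/(r1+r2))) = 1318.81 m/s
Total dV = 3108 m/s

3108 m/s


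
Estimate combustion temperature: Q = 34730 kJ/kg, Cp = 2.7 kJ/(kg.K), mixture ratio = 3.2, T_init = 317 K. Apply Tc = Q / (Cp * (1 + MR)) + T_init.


Tc = 34730 / (2.7 * (1 + 3.2)) + 317 = 3380 K

3380 K


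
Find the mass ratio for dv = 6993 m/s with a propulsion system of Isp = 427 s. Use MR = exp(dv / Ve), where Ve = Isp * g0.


Ve = 427 * 9.81 = 4188.87 m/s
MR = exp(6993 / 4188.87) = 5.309

5.309


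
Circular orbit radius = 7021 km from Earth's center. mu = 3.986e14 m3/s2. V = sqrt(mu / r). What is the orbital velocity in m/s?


V = sqrt(3.986e14 / 7021000) = 7535 m/s

7535 m/s


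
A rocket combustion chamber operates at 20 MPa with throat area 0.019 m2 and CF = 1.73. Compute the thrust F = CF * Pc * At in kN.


F = 1.73 * 20e6 * 0.019 = 657400.0 N = 657.4 kN

657.4 kN


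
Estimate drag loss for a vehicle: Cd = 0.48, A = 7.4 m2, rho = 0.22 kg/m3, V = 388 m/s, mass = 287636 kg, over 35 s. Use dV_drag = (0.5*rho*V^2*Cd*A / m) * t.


D = 0.5 * 0.22 * 388^2 * 0.48 * 7.4 = 58820.55 N
a = 58820.55 / 287636 = 0.2045 m/s2
dV = 0.2045 * 35 = 7.2 m/s

7.2 m/s


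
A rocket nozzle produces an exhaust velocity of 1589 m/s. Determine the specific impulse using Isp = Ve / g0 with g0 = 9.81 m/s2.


Isp = Ve / g0 = 1589 / 9.81 = 162.0 s

162.0 s


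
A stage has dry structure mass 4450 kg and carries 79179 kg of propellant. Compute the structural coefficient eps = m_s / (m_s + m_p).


eps = 4450 / (4450 + 79179) = 0.0532

0.0532


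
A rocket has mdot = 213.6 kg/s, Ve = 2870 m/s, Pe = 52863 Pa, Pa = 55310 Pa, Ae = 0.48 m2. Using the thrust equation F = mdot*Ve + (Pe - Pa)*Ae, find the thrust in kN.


F = 213.6 * 2870 + (52863 - 55310) * 0.48 = 611857.0 N = 611.9 kN

611.9 kN


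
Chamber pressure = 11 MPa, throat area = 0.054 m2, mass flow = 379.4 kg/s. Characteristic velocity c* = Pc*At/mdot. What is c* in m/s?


c* = 11e6 * 0.054 / 379.4 = 1566 m/s

1566 m/s


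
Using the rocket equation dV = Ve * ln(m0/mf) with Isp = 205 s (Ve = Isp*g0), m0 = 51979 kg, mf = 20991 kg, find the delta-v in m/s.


Ve = 205 * 9.81 = 2011.05 m/s
dV = 2011.05 * ln(51979/20991) = 1824 m/s

1824 m/s


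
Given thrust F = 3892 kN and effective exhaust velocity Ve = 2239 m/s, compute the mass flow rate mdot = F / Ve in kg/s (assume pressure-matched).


mdot = F / Ve = 3892000 / 2239 = 1738.3 kg/s

1738.3 kg/s


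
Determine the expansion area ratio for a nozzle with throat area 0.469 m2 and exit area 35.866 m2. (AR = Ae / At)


AR = 35.866 / 0.469 = 76.5

76.5


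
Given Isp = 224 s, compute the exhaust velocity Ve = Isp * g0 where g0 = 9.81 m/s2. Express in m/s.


Ve = Isp * g0 = 224 * 9.81 = 2197.4 m/s

2197.4 m/s


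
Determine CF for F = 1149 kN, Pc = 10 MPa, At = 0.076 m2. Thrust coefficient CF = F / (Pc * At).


CF = 1149000 / (10e6 * 0.076) = 1.51

1.51


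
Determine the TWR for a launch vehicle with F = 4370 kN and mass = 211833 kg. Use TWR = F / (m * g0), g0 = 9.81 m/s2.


TWR = 4370000 / (211833 * 9.81) = 2.1

2.1


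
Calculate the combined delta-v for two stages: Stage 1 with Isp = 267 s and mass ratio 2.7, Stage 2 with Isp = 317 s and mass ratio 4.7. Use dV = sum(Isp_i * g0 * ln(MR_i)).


dV1 = 267 * 9.81 * ln(2.7) = 2601.6 m/s
dV2 = 317 * 9.81 * ln(4.7) = 4812.6 m/s
Total dV = 2601.6 + 4812.6 = 7414.2 m/s ~ 7414 m/s

7414 m/s


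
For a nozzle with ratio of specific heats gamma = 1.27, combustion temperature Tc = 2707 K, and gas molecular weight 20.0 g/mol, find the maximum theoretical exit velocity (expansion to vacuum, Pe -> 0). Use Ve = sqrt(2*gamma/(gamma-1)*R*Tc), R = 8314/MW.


R = 8314 / 20.0 = 415.7 J/(kg.K)
Ve = sqrt(2 * 1.27 / (1.27 - 1) * 415.7 * 2707) = 3254 m/s

3254 m/s


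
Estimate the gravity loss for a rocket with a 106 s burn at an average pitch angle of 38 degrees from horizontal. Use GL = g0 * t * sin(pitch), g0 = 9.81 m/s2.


GL = 9.81 * 106 * sin(38 deg) = 640 m/s

640 m/s


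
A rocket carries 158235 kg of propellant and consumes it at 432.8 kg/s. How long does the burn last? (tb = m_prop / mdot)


tb = 158235 / 432.8 = 365.6 s

365.6 s


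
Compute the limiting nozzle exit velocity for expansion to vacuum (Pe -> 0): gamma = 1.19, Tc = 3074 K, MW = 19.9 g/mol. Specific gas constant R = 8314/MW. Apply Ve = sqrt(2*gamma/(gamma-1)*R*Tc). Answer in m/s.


R = 8314 / 19.9 = 417.79 J/(kg.K)
Ve = sqrt(2 * 1.19 / (1.19 - 1) * 417.79 * 3074) = 4011 m/s

4011 m/s


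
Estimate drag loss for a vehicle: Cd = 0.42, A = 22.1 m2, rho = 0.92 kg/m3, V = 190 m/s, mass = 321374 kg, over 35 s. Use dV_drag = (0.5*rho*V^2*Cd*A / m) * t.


D = 0.5 * 0.92 * 190^2 * 0.42 * 22.1 = 154136.89 N
a = 154136.89 / 321374 = 0.4796 m/s2
dV = 0.4796 * 35 = 16.8 m/s

16.8 m/s


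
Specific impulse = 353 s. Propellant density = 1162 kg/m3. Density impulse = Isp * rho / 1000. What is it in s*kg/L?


rho*Isp = 353 * 1162 / 1000 = 410 s*kg/L

410 s*kg/L


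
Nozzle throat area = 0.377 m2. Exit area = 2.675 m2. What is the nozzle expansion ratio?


AR = 2.675 / 0.377 = 7.1

7.1


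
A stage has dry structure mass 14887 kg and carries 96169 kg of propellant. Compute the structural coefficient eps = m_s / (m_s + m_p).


eps = 14887 / (14887 + 96169) = 0.134

0.134


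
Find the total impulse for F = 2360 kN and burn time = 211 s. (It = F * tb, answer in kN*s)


It = 2360 * 211 = 497960 kN*s

497960 kN*s


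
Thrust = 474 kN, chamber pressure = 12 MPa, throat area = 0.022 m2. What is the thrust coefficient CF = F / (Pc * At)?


CF = 474000 / (12e6 * 0.022) = 1.8

1.8


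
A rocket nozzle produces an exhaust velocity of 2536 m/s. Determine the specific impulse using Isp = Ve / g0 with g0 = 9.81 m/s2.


Isp = Ve / g0 = 2536 / 9.81 = 258.5 s

258.5 s


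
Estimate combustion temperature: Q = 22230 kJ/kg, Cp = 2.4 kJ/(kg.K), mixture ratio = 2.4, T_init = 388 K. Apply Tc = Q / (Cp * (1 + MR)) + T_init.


Tc = 22230 / (2.4 * (1 + 2.4)) + 388 = 3112 K

3112 K


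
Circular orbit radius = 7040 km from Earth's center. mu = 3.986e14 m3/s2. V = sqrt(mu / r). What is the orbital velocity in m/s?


V = sqrt(3.986e14 / 7040000) = 7525 m/s

7525 m/s


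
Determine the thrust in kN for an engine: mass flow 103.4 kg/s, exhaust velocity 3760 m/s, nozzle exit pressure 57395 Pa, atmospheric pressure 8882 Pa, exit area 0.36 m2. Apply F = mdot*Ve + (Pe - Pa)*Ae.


F = 103.4 * 3760 + (57395 - 8882) * 0.36 = 406249.0 N = 406.2 kN

406.2 kN


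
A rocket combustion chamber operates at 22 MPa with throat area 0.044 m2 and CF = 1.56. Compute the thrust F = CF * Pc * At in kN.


F = 1.56 * 22e6 * 0.044 = 1.5101e+06 N = 1510.1 kN

1510.1 kN


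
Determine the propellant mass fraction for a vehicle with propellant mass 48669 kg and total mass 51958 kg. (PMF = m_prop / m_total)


PMF = 48669 / 51958 = 0.937

0.937


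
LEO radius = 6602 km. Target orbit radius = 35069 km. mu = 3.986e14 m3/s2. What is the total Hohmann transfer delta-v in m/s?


V1 = sqrt(mu/r1) = 7770.18 m/s
dV1 = V1*(sqrt(2*r2/(r1+r2)) - 1) = 2310.52 m/s
V2 = sqrt(mu/r2) = 3371.37 m/s
dV2 = V2*(1 - sqrt(2*r1/(r1+r2))) = 1473.61 m/s
Total dV = 3784 m/s

3784 m/s


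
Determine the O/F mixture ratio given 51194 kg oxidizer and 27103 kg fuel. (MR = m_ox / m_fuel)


MR = 51194 / 27103 = 1.89

1.89


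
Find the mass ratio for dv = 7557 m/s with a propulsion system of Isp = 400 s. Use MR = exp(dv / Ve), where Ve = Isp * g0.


Ve = 400 * 9.81 = 3924.0 m/s
MR = exp(7557 / 3924.0) = 6.861

6.861


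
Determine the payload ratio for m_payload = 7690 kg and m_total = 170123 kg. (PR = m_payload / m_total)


PR = 7690 / 170123 = 0.0452

0.0452


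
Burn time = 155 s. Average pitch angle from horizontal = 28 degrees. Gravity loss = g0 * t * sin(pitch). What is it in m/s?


GL = 9.81 * 155 * sin(28 deg) = 714 m/s

714 m/s


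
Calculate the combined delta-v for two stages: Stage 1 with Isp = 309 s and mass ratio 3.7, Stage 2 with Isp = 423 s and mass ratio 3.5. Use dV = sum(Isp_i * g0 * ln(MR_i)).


dV1 = 309 * 9.81 * ln(3.7) = 3965.9 m/s
dV2 = 423 * 9.81 * ln(3.5) = 5198.5 m/s
Total dV = 3965.9 + 5198.5 = 9164.4 m/s ~ 9164 m/s

9164 m/s


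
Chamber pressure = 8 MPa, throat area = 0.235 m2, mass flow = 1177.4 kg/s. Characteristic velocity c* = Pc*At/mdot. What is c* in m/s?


c* = 8e6 * 0.235 / 1177.4 = 1597 m/s

1597 m/s


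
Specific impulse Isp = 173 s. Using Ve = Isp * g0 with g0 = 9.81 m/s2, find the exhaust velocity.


Ve = Isp * g0 = 173 * 9.81 = 1697.1 m/s

1697.1 m/s


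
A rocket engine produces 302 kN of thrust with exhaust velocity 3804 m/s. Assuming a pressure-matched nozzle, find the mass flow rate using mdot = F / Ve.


mdot = F / Ve = 302000 / 3804 = 79.4 kg/s

79.4 kg/s


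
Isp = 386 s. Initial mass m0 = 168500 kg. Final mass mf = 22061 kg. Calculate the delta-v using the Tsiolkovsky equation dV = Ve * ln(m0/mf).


Ve = 386 * 9.81 = 3786.66 m/s
dV = 3786.66 * ln(168500/22061) = 7699 m/s

7699 m/s


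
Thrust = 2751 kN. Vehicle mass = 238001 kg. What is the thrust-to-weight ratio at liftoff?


TWR = 2751000 / (238001 * 9.81) = 1.18

1.18


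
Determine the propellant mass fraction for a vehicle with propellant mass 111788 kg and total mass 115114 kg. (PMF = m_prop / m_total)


PMF = 111788 / 115114 = 0.971

0.971


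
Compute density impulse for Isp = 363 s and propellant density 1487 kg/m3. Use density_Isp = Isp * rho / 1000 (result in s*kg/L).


rho*Isp = 363 * 1487 / 1000 = 540 s*kg/L

540 s*kg/L


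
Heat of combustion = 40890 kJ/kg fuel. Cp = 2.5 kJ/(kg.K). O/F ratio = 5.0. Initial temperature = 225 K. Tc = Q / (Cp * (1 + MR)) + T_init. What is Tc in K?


Tc = 40890 / (2.5 * (1 + 5.0)) + 225 = 2951 K

2951 K


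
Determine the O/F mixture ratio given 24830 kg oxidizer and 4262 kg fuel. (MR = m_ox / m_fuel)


MR = 24830 / 4262 = 5.83

5.83


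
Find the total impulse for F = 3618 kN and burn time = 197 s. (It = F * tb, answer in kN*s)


It = 3618 * 197 = 712746 kN*s

712746 kN*s


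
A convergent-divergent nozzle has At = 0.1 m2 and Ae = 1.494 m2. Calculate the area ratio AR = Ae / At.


AR = 1.494 / 0.1 = 14.9

14.9


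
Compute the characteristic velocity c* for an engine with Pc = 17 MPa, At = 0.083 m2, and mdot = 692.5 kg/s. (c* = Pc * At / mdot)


c* = 17e6 * 0.083 / 692.5 = 2038 m/s

2038 m/s


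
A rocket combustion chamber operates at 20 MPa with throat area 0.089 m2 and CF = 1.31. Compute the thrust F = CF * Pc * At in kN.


F = 1.31 * 20e6 * 0.089 = 2.3318e+06 N = 2331.8 kN

2331.8 kN


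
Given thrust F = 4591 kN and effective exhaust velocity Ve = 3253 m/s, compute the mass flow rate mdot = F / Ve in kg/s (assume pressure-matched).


mdot = F / Ve = 4591000 / 3253 = 1411.3 kg/s

1411.3 kg/s


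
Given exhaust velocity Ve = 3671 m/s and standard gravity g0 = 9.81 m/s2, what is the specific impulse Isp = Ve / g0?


Isp = Ve / g0 = 3671 / 9.81 = 374.2 s

374.2 s


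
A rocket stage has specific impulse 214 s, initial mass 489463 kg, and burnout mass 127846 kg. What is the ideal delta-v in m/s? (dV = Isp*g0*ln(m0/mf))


Ve = 214 * 9.81 = 2099.34 m/s
dV = 2099.34 * ln(489463/127846) = 2818 m/s

2818 m/s


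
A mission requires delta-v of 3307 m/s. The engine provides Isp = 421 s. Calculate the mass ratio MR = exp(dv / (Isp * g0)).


Ve = 421 * 9.81 = 4130.01 m/s
MR = exp(3307 / 4130.01) = 2.227

2.227


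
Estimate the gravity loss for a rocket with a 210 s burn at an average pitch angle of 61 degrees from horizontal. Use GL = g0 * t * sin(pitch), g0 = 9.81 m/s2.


GL = 9.81 * 210 * sin(61 deg) = 1802 m/s

1802 m/s


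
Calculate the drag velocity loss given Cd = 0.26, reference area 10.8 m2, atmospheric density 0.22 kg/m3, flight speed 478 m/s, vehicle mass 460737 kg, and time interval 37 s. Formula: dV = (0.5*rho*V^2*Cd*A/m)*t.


D = 0.5 * 0.22 * 478^2 * 0.26 * 10.8 = 70574.14 N
a = 70574.14 / 460737 = 0.1532 m/s2
dV = 0.1532 * 37 = 5.7 m/s

5.7 m/s


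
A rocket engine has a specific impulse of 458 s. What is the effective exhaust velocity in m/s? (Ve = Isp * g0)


Ve = Isp * g0 = 458 * 9.81 = 4493.0 m/s

4493.0 m/s


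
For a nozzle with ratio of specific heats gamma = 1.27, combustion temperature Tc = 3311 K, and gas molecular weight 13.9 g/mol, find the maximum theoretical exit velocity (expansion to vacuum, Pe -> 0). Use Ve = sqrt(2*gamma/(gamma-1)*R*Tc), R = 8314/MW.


R = 8314 / 13.9 = 598.13 J/(kg.K)
Ve = sqrt(2 * 1.27 / (1.27 - 1) * 598.13 * 3311) = 4316 m/s

4316 m/s


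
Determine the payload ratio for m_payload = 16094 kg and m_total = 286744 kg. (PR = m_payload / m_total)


PR = 16094 / 286744 = 0.0561

0.0561


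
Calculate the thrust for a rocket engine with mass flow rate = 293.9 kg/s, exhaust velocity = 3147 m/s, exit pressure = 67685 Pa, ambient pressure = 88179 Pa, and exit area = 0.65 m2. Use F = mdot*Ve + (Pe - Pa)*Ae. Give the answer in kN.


F = 293.9 * 3147 + (67685 - 88179) * 0.65 = 911582.0 N = 911.6 kN

911.6 kN


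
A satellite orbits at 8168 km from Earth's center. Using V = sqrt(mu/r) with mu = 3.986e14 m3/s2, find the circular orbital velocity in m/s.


V = sqrt(3.986e14 / 8168000) = 6986 m/s

6986 m/s


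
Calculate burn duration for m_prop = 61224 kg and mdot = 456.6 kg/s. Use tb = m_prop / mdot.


tb = 61224 / 456.6 = 134.1 s

134.1 s


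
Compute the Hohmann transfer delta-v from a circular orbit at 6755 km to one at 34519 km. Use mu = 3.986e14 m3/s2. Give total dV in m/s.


V1 = sqrt(mu/r1) = 7681.68 m/s
dV1 = V1*(sqrt(2*r2/(r1+r2)) - 1) = 2253.19 m/s
V2 = sqrt(mu/r2) = 3398.13 m/s
dV2 = V2*(1 - sqrt(2*r1/(r1+r2))) = 1453.98 m/s
Total dV = 3707 m/s

3707 m/s


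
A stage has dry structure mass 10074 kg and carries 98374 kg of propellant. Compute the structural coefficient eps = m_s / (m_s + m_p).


eps = 10074 / (10074 + 98374) = 0.0929

0.0929


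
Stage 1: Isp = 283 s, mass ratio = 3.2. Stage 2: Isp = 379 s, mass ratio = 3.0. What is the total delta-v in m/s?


dV1 = 283 * 9.81 * ln(3.2) = 3229.2 m/s
dV2 = 379 * 9.81 * ln(3.0) = 4084.6 m/s
Total dV = 3229.2 + 4084.6 = 7313.8 m/s ~ 7314 m/s

7314 m/s


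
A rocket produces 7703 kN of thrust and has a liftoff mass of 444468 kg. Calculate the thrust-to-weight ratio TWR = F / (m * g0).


TWR = 7703000 / (444468 * 9.81) = 1.77

1.77


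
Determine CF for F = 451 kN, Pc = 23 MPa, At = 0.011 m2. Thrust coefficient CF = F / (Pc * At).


CF = 451000 / (23e6 * 0.011) = 1.78

1.78


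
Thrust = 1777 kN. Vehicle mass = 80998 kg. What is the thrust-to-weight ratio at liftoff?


TWR = 1777000 / (80998 * 9.81) = 2.24

2.24


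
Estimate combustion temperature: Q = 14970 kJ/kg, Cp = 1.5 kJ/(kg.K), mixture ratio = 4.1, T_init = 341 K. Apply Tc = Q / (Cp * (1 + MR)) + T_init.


Tc = 14970 / (1.5 * (1 + 4.1)) + 341 = 2298 K

2298 K


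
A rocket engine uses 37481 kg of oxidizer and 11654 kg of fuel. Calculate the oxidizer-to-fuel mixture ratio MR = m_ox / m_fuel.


MR = 37481 / 11654 = 3.22

3.22


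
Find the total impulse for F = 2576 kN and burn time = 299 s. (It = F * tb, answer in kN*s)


It = 2576 * 299 = 770224 kN*s

770224 kN*s


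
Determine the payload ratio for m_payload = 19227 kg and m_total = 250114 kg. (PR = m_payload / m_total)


PR = 19227 / 250114 = 0.0769

0.0769


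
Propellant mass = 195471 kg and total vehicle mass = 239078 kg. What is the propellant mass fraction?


PMF = 195471 / 239078 = 0.818

0.818


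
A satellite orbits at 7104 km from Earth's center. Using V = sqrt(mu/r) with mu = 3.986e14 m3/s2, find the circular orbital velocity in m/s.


V = sqrt(3.986e14 / 7104000) = 7491 m/s

7491 m/s


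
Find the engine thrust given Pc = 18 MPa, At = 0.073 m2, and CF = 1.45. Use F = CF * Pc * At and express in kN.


F = 1.45 * 18e6 * 0.073 = 1.9053e+06 N = 1905.3 kN

1905.3 kN


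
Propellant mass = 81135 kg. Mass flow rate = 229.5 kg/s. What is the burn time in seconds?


tb = 81135 / 229.5 = 353.5 s

353.5 s


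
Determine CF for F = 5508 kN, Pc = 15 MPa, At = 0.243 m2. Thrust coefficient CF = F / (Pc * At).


CF = 5508000 / (15e6 * 0.243) = 1.51

1.51


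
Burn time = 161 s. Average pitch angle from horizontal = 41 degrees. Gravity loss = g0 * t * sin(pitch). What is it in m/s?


GL = 9.81 * 161 * sin(41 deg) = 1036 m/s

1036 m/s


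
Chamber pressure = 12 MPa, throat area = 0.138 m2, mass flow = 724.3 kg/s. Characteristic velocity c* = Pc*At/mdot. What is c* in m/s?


c* = 12e6 * 0.138 / 724.3 = 2286 m/s

2286 m/s


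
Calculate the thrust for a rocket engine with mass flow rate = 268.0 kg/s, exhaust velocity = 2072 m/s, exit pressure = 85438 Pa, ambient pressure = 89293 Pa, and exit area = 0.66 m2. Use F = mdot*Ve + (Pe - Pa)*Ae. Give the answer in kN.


F = 268.0 * 2072 + (85438 - 89293) * 0.66 = 552752.0 N = 552.8 kN

552.8 kN


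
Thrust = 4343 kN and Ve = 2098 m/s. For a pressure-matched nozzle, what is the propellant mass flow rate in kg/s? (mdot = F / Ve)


mdot = F / Ve = 4343000 / 2098 = 2070.1 kg/s

2070.1 kg/s


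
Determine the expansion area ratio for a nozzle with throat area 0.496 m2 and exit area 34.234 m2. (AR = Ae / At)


AR = 34.234 / 0.496 = 69.0

69.0


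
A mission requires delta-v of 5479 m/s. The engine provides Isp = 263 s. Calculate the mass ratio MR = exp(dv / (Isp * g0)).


Ve = 263 * 9.81 = 2580.03 m/s
MR = exp(5479 / 2580.03) = 8.361

8.361


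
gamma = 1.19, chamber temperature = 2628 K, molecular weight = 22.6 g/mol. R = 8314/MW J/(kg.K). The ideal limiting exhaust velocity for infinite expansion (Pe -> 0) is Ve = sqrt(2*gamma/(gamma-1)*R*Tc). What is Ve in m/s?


R = 8314 / 22.6 = 367.88 J/(kg.K)
Ve = sqrt(2 * 1.19 / (1.19 - 1) * 367.88 * 2628) = 3480 m/s

3480 m/s


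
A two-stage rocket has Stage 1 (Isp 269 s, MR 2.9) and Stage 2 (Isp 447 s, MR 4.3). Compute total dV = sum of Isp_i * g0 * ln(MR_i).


dV1 = 269 * 9.81 * ln(2.9) = 2809.7 m/s
dV2 = 447 * 9.81 * ln(4.3) = 6396.1 m/s
Total dV = 2809.7 + 6396.1 = 9205.8 m/s ~ 9206 m/s

9206 m/s


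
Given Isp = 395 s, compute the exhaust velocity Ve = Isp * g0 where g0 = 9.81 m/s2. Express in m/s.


Ve = Isp * g0 = 395 * 9.81 = 3875.0 m/s

3875.0 m/s


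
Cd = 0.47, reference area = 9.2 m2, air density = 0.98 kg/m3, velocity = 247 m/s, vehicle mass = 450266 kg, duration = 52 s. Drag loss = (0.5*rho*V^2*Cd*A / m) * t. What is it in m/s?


D = 0.5 * 0.98 * 247^2 * 0.47 * 9.2 = 129263.43 N
a = 129263.43 / 450266 = 0.2871 m/s2
dV = 0.2871 * 52 = 14.9 m/s

14.9 m/s


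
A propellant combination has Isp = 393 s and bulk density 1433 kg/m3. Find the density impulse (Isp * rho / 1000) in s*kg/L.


rho*Isp = 393 * 1433 / 1000 = 563 s*kg/L

563 s*kg/L


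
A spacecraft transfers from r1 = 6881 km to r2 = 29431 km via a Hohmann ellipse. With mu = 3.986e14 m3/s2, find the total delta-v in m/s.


V1 = sqrt(mu/r1) = 7611.02 m/s
dV1 = V1*(sqrt(2*r2/(r1+r2)) - 1) = 2079.24 m/s
V2 = sqrt(mu/r2) = 3680.16 m/s
dV2 = V2*(1 - sqrt(2*r1/(r1+r2))) = 1414.56 m/s
Total dV = 3494 m/s

3494 m/s


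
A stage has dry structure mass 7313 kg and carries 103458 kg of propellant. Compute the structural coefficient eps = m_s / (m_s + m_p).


eps = 7313 / (7313 + 103458) = 0.066

0.066


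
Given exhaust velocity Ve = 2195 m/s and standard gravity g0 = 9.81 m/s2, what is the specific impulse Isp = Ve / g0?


Isp = Ve / g0 = 2195 / 9.81 = 223.8 s

223.8 s


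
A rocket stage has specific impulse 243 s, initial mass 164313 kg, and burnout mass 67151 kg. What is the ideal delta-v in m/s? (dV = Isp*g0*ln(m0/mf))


Ve = 243 * 9.81 = 2383.83 m/s
dV = 2383.83 * ln(164313/67151) = 2133 m/s

2133 m/s


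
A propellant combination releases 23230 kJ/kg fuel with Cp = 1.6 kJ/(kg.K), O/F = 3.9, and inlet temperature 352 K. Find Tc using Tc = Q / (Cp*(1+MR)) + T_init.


Tc = 23230 / (1.6 * (1 + 3.9)) + 352 = 3315 K

3315 K


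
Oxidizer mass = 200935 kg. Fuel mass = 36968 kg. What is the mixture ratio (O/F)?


MR = 200935 / 36968 = 5.44

5.44


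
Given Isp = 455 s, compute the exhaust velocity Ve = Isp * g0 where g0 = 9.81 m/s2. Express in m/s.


Ve = Isp * g0 = 455 * 9.81 = 4463.6 m/s

4463.6 m/s


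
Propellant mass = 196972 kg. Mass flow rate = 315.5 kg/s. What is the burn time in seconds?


tb = 196972 / 315.5 = 624.3 s

624.3 s


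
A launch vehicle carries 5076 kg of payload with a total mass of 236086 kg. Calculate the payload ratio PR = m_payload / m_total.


PR = 5076 / 236086 = 0.0215

0.0215


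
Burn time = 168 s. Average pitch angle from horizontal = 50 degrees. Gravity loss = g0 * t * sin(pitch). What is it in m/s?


GL = 9.81 * 168 * sin(50 deg) = 1263 m/s

1263 m/s


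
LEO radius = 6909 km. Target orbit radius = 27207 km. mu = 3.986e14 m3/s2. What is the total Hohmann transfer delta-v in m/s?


V1 = sqrt(mu/r1) = 7595.58 m/s
dV1 = V1*(sqrt(2*r2/(r1+r2)) - 1) = 1997.04 m/s
V2 = sqrt(mu/r2) = 3827.62 m/s
dV2 = V2*(1 - sqrt(2*r1/(r1+r2))) = 1391.65 m/s
Total dV = 3389 m/s

3389 m/s


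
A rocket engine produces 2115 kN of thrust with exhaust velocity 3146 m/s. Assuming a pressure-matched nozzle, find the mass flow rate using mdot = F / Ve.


mdot = F / Ve = 2115000 / 3146 = 672.3 kg/s

672.3 kg/s


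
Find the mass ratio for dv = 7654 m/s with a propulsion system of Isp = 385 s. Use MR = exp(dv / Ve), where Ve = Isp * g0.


Ve = 385 * 9.81 = 3776.85 m/s
MR = exp(7654 / 3776.85) = 7.588

7.588


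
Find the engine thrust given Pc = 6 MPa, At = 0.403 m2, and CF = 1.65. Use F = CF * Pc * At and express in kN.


F = 1.65 * 6e6 * 0.403 = 3.9897e+06 N = 3989.7 kN

3989.7 kN


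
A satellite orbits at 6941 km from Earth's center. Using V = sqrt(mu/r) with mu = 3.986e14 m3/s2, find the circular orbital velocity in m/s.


V = sqrt(3.986e14 / 6941000) = 7578 m/s

7578 m/s


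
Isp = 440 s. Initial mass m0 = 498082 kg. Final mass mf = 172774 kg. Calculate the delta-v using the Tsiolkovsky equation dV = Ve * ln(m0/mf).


Ve = 440 * 9.81 = 4316.4 m/s
dV = 4316.4 * ln(498082/172774) = 4570 m/s

4570 m/s


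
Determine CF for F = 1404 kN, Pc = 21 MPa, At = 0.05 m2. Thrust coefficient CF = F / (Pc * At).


CF = 1404000 / (21e6 * 0.05) = 1.34

1.34


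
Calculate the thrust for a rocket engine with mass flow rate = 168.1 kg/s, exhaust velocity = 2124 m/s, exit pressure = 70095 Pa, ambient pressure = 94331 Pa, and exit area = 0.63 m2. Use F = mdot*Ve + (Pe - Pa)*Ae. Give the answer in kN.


F = 168.1 * 2124 + (70095 - 94331) * 0.63 = 341776.0 N = 341.8 kN

341.8 kN


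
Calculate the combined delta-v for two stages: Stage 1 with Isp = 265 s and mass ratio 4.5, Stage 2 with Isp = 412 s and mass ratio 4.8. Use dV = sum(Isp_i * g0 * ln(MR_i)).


dV1 = 265 * 9.81 * ln(4.5) = 3910.1 m/s
dV2 = 412 * 9.81 * ln(4.8) = 6339.9 m/s
Total dV = 3910.1 + 6339.9 = 10250.0 m/s ~ 10250 m/s

10250 m/s


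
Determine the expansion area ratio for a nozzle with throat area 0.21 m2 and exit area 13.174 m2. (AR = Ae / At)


AR = 13.174 / 0.21 = 62.7

62.7


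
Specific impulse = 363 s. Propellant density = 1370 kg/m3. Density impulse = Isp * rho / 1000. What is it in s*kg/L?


rho*Isp = 363 * 1370 / 1000 = 497 s*kg/L

497 s*kg/L


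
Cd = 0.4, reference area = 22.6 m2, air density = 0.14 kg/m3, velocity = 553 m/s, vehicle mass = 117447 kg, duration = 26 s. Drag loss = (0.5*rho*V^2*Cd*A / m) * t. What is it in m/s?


D = 0.5 * 0.14 * 553^2 * 0.4 * 22.6 = 193515.94 N
a = 193515.94 / 117447 = 1.6477 m/s2
dV = 1.6477 * 26 = 42.8 m/s

42.8 m/s


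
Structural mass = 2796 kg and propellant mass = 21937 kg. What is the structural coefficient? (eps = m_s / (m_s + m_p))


eps = 2796 / (2796 + 21937) = 0.113

0.113


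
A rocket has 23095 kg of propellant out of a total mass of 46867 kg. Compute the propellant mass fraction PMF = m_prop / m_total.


PMF = 23095 / 46867 = 0.493

0.493


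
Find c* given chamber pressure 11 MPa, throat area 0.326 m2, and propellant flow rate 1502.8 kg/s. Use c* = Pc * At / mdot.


c* = 11e6 * 0.326 / 1502.8 = 2386 m/s

2386 m/s


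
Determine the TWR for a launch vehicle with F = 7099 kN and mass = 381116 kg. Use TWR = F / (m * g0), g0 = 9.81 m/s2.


TWR = 7099000 / (381116 * 9.81) = 1.9

1.9


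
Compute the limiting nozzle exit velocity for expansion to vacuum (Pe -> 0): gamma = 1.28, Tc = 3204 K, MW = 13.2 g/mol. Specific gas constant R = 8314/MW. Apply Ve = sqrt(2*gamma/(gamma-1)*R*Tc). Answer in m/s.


R = 8314 / 13.2 = 629.85 J/(kg.K)
Ve = sqrt(2 * 1.28 / (1.28 - 1) * 629.85 * 3204) = 4295 m/s

4295 m/s


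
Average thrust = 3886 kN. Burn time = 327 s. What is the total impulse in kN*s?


It = 3886 * 327 = 1270722 kN*s

1270722 kN*s


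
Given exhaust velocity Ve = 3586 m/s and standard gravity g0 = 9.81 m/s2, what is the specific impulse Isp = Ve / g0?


Isp = Ve / g0 = 3586 / 9.81 = 365.5 s

365.5 s


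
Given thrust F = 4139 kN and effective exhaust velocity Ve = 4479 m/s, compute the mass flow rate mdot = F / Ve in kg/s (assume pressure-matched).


mdot = F / Ve = 4139000 / 4479 = 924.1 kg/s

924.1 kg/s


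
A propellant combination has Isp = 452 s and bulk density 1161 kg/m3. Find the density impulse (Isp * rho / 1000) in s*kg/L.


rho*Isp = 452 * 1161 / 1000 = 525 s*kg/L

525 s*kg/L


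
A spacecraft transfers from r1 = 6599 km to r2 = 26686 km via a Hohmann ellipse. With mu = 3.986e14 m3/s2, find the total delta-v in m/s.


V1 = sqrt(mu/r1) = 7771.94 m/s
dV1 = V1*(sqrt(2*r2/(r1+r2)) - 1) = 2069.57 m/s
V2 = sqrt(mu/r2) = 3864.8 m/s
dV2 = V2*(1 - sqrt(2*r1/(r1+r2))) = 1431.16 m/s
Total dV = 3501 m/s

3501 m/s


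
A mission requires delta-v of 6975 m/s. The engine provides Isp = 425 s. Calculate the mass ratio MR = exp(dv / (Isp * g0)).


Ve = 425 * 9.81 = 4169.25 m/s
MR = exp(6975 / 4169.25) = 5.328

5.328


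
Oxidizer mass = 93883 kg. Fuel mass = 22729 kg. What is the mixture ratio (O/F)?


MR = 93883 / 22729 = 4.13

4.13


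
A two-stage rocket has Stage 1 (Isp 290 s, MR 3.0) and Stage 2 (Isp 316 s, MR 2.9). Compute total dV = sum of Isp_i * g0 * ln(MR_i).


dV1 = 290 * 9.81 * ln(3.0) = 3125.4 m/s
dV2 = 316 * 9.81 * ln(2.9) = 3300.6 m/s
Total dV = 3125.4 + 3300.6 = 6426.0 m/s ~ 6426 m/s

6426 m/s


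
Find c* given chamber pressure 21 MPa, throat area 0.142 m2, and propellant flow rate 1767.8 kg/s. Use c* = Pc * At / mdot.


c* = 21e6 * 0.142 / 1767.8 = 1687 m/s

1687 m/s


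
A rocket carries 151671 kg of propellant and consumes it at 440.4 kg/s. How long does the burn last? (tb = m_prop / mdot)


tb = 151671 / 440.4 = 344.4 s

344.4 s


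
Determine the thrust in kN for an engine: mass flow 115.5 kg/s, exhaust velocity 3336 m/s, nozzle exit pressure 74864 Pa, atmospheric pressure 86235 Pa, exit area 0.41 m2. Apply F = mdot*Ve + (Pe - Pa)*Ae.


F = 115.5 * 3336 + (74864 - 86235) * 0.41 = 380646.0 N = 380.6 kN

380.6 kN


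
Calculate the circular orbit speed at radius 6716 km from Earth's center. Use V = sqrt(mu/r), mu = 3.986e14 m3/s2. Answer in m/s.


V = sqrt(3.986e14 / 6716000) = 7704 m/s

7704 m/s


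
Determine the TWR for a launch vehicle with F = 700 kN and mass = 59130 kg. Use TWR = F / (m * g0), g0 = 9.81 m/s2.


TWR = 700000 / (59130 * 9.81) = 1.21

1.21


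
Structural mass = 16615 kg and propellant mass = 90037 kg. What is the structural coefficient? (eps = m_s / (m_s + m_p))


eps = 16615 / (16615 + 90037) = 0.1558

0.1558


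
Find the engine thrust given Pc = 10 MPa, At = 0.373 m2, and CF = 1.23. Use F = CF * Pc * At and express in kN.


F = 1.23 * 10e6 * 0.373 = 4.5879e+06 N = 4587.9 kN

4587.9 kN


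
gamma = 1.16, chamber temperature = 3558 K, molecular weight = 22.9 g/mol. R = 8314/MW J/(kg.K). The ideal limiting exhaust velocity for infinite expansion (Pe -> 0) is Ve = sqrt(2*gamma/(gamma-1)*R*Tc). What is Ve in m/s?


R = 8314 / 22.9 = 363.06 J/(kg.K)
Ve = sqrt(2 * 1.16 / (1.16 - 1) * 363.06 * 3558) = 4328 m/s

4328 m/s


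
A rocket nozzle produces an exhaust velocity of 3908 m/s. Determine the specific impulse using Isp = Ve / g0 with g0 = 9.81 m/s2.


Isp = Ve / g0 = 3908 / 9.81 = 398.4 s

398.4 s


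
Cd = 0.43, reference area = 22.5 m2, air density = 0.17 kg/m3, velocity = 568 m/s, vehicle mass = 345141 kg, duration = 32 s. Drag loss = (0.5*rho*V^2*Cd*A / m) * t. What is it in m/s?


D = 0.5 * 0.17 * 568^2 * 0.43 * 22.5 = 265317.91 N
a = 265317.91 / 345141 = 0.7687 m/s2
dV = 0.7687 * 32 = 24.6 m/s

24.6 m/s


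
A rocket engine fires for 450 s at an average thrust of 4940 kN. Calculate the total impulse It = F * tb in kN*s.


It = 4940 * 450 = 2223000 kN*s

2223000 kN*s


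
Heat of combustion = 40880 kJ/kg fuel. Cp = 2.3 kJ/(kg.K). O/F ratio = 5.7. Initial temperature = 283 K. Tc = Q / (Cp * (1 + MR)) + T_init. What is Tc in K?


Tc = 40880 / (2.3 * (1 + 5.7)) + 283 = 2936 K

2936 K


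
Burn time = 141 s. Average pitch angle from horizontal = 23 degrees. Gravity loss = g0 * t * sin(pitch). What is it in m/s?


GL = 9.81 * 141 * sin(23 deg) = 540 m/s

540 m/s


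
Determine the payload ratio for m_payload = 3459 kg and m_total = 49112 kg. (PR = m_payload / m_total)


PR = 3459 / 49112 = 0.0704

0.0704


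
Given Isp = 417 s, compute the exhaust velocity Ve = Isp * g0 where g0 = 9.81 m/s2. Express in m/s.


Ve = Isp * g0 = 417 * 9.81 = 4090.8 m/s

4090.8 m/s


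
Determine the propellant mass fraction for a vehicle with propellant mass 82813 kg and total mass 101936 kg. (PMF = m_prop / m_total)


PMF = 82813 / 101936 = 0.812

0.812


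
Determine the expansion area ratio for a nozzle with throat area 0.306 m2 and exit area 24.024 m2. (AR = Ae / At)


AR = 24.024 / 0.306 = 78.5

78.5


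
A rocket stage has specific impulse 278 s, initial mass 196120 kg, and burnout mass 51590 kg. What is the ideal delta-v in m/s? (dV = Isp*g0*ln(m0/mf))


Ve = 278 * 9.81 = 2727.18 m/s
dV = 2727.18 * ln(196120/51590) = 3642 m/s

3642 m/s


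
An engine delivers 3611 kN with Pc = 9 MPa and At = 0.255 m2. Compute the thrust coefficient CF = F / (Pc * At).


CF = 3611000 / (9e6 * 0.255) = 1.57

1.57


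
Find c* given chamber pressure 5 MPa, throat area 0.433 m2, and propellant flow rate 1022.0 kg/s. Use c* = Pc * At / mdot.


c* = 5e6 * 0.433 / 1022.0 = 2118 m/s

2118 m/s


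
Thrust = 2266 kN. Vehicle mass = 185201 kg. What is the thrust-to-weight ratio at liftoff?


TWR = 2266000 / (185201 * 9.81) = 1.25

1.25


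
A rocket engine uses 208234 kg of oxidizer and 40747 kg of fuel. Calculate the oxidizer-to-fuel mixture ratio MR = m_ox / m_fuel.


MR = 208234 / 40747 = 5.11

5.11


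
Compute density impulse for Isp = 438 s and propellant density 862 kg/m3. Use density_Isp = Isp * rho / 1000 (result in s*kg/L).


rho*Isp = 438 * 862 / 1000 = 378 s*kg/L

378 s*kg/L


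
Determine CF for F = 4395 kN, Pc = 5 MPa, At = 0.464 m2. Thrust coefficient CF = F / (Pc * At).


CF = 4395000 / (5e6 * 0.464) = 1.89

1.89


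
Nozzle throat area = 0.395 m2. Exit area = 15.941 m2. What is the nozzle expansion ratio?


AR = 15.941 / 0.395 = 40.4

40.4


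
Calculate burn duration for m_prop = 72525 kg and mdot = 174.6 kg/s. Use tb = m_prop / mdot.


tb = 72525 / 174.6 = 415.4 s

415.4 s


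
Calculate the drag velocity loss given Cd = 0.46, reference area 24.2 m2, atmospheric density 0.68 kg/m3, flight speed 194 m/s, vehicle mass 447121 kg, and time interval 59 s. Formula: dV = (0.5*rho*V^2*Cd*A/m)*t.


D = 0.5 * 0.68 * 194^2 * 0.46 * 24.2 = 142447.74 N
a = 142447.74 / 447121 = 0.3186 m/s2
dV = 0.3186 * 59 = 18.8 m/s

18.8 m/s


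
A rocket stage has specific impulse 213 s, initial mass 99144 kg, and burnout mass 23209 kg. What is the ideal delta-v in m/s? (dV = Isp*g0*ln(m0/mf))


Ve = 213 * 9.81 = 2089.53 m/s
dV = 2089.53 * ln(99144/23209) = 3034 m/s

3034 m/s


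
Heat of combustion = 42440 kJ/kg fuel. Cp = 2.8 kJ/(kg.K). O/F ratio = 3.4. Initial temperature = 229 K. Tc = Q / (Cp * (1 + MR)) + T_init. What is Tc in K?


Tc = 42440 / (2.8 * (1 + 3.4)) + 229 = 3674 K

3674 K


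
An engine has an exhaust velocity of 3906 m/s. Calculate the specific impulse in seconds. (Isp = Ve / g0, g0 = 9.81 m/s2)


Isp = Ve / g0 = 3906 / 9.81 = 398.2 s

398.2 s


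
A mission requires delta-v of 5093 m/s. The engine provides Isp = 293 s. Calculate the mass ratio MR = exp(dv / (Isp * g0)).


Ve = 293 * 9.81 = 2874.33 m/s
MR = exp(5093 / 2874.33) = 5.882

5.882


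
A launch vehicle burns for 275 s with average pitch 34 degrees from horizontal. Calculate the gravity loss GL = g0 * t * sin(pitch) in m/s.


GL = 9.81 * 275 * sin(34 deg) = 1509 m/s

1509 m/s
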